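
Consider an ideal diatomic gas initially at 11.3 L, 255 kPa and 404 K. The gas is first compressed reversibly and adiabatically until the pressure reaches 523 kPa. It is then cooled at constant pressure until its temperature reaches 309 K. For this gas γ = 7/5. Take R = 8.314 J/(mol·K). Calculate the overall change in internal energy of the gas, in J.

-1690 J

n = P₁V₁/(RT₁) = 255×11.3/(8.314×404) = 0.858 mol.
Step 1 — Adiabatic: T₂/T₁ = (P₂/P₁)^((γ−1)/γ) ⇒ T₂ = 404×(2.05)^0.286 = 496 K; V₂ = 6.76 L.
ΔU = nCvΔT = 0.858×20.8×(496−404) = 1640 J.
Q = 0 for an adiabatic process, so W = −ΔU = -1640 J.
State after step 1: P = 523 kPa, V = 6.76 L, T = 496 K.
Step 2 — Isobaric: P stays 523 kPa; V/T = const ⇒ T₂ = 309 K, V₂ = 4.21 L.
W = PΔV = 523×(4.21−6.76) kPa·L = -1330 J.
ΔU = nCvΔT = 0.858×20.8×(309−496) = -3340 J.
Q = ΔU + W = nCpΔT = -4670 J.
Net over both steps: W = -2980 J, Q = -4670 J, ΔU = -1690 J.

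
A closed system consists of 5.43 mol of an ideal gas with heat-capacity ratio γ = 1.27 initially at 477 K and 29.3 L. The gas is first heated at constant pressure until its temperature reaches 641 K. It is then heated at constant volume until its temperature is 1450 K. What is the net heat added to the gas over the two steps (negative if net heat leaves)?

170000 J

P₁ = nRT₁/V₁ = 5.43×8.314×477/29.3 = 735 kPa.
Step 1 — Isobaric: P stays 735 kPa; V/T = const ⇒ T₂ = 641 K, V₂ = 39.4 L.
W = PΔV = 735×(39.4−29.3) kPa·L = 7400 J.
ΔU = nCvΔT = 5.43×30.8×(641−477) = 27400 J.
Q = ΔU + W = nCpΔT = 34800 J.
State after step 1: P = 735 kPa, V = 39.4 L, T = 641 K.
Step 2 — Isochoric: V stays 39.4 L; P/T = const ⇒ T₂ = 1450 K, P₂ = 1660 kPa.
W = 0 (no volume change).
ΔU = nCvΔT = 5.43×30.8×(1450−641) = 135000 J.
Q = ΔU = 135000 J.
Net over both steps: W = 7400 J, Q = 170000 J, ΔU = 163000 J.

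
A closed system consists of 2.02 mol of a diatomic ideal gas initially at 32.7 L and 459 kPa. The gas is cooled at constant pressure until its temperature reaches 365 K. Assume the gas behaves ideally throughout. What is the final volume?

13.4 L

T₁ = P₁V₁/(nR) = 459×32.7/(2.02×8.314) = 894 K.
Isobaric: P stays 459 kPa; V/T = const ⇒ T₂ = 365 K, V₂ = 13.4 L.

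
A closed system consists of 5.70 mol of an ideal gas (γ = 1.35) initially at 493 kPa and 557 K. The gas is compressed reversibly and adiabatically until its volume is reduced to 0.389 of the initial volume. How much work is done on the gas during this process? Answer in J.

V₁ = nRT₁/P₁ = 5.70×8.314×557/493 = 53.5 L.
Adiabatic: TV^(γ−1) = const ⇒ T₂ = 557×(2.57)^0.350 = 775 K; PV^γ = const ⇒ P₂ = 1760 kPa.
ΔU = nCvΔT = 5.70×23.8×(775−557) = 29500 J.
Q = 0 for an adiabatic process, so W = −ΔU = -29500 J.
Work done on the gas = −W_by = 29500 J.

29500 J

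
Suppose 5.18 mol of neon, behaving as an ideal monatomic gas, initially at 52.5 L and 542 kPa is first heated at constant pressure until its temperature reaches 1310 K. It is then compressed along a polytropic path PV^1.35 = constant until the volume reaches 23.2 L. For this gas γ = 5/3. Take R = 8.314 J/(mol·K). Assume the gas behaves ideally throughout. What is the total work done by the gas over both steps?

-83400 J

T₁ = P₁V₁/(nR) = 542×52.5/(5.18×8.314) = 661 K.
Step 1 — Isobaric: P stays 542 kPa; V/T = const ⇒ T₂ = 1310 K, V₂ = 104 L.
W = PΔV = 542×(104−52.5) kPa·L = 28000 J.
ΔU = nCvΔT = 5.18×12.5×(1310−661) = 41900 J.
Q = ΔU + W = nCpΔT = 69900 J.
State after step 1: P = 542 kPa, V = 104 L, T = 1310 K.
Step 2 — Polytropic n=1.35: T₂ = T₁(V₁/V₂)^(n−1) = 1310×(4.49)^0.35 = 2220 K; P₂ = P₁(V₁/V₂)^n = 4110 kPa.
W = (P₁V₁−P₂V₂)/(n−1) = (542×104−4110×23.2)/0.35 = -111000 J.
ΔU = nCvΔT = 5.18×12.5×(2220−1310) = 58500 J.
Q = ΔU + W = -52900 J.
Net over both steps: W = -83400 J, Q = 17000 J, ΔU = 100000 J.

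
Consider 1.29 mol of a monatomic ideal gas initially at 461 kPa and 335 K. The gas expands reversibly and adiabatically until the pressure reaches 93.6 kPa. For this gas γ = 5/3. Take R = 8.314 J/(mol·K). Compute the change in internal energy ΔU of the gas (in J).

-2540 J

V₁ = nRT₁/P₁ = 1.29×8.314×335/461 = 7.79 L.
Adiabatic: T₂/T₁ = (P₂/P₁)^((γ−1)/γ) ⇒ T₂ = 335×(0.203)^0.400 = 177 K; V₂ = 20.3 L.
For an ideal gas ΔU = nCvΔT with Cv = (3/2)R = 12.5 J/(mol·K).
ΔU = 1.29×12.5×(177−335) = -2540 J.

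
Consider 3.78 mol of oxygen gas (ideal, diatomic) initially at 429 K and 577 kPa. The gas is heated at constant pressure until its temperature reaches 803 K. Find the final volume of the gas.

V₁ = nRT₁/P₁ = 3.78×8.314×429/577 = 23.4 L.
Isobaric: P stays 577 kPa; V/T = const ⇒ T₂ = 803 K, V₂ = 43.7 L.

43.7 L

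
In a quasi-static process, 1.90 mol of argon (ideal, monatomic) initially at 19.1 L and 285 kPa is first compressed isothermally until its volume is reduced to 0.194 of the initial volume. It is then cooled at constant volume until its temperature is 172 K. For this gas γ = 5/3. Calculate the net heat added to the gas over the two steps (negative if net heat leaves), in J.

T₁ = P₁V₁/(nR) = 285×19.1/(1.90×8.314) = 345 K.
Step 1 — Isothermal: T stays 345 K; PV = const ⇒ V₂ = 3.71 L, P₂ = 1470 kPa.
ΔU = 0 (ideal gas, T constant).
W = nRT ln(V₂/V₁) = 1.90×8.314×345×ln(0.194) = -8930 J.
Q = ΔU + W = -8930 J.
State after step 1: P = 1470 kPa, V = 3.71 L, T = 345 K.
Step 2 — Isochoric: V stays 3.71 L; P/T = const ⇒ T₂ = 172 K, P₂ = 733 kPa.
W = 0 (no volume change).
ΔU = nCvΔT = 1.90×12.5×(172−345) = -4090 J.
Q = ΔU = -4090 J.
Net over both steps: W = -8930 J, Q = -13000 J, ΔU = -4090 J.

-13000 J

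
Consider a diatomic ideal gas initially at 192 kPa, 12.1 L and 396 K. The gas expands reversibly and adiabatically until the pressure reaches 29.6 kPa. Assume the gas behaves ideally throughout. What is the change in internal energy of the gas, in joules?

-2400 J

n = P₁V₁/(RT₁) = 192×12.1/(8.314×396) = 0.706 mol.
Adiabatic: T₂/T₁ = (P₂/P₁)^((γ−1)/γ) ⇒ T₂ = 396×(0.154)^0.286 = 232 K; V₂ = 46.0 L.
For an ideal gas ΔU = nCvΔT with Cv = (5/2)R = 20.8 J/(mol·K).
ΔU = 0.706×20.8×(232−396) = -2400 J.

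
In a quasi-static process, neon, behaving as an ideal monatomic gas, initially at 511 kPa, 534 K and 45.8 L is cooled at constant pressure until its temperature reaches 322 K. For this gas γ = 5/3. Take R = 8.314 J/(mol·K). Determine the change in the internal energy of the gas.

-13900 J

n = P₁V₁/(RT₁) = 511×45.8/(8.314×534) = 5.27 mol.
Isobaric: P stays 511 kPa; V/T = const ⇒ T₂ = 322 K, V₂ = 27.6 L.
For an ideal gas ΔU = nCvΔT with Cv = (3/2)R = 12.5 J/(mol·K).
ΔU = 5.27×12.5×(322−534) = -13900 J.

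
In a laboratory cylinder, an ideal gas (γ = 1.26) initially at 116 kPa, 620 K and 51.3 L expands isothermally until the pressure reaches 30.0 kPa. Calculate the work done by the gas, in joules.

8050 J

n = P₁V₁/(RT₁) = 116×51.3/(8.314×620) = 1.15 mol.
Isothermal: T stays 620 K; PV = const ⇒ V₂ = 198 L, P₂ = 30.0 kPa.
W = nRT ln(V₂/V₁) = 1.15×8.314×620×ln(3.87) = 8050 J.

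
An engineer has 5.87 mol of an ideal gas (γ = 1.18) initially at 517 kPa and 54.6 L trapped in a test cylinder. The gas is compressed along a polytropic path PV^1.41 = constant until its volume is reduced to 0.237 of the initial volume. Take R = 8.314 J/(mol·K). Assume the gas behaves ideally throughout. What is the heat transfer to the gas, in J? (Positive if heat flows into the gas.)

70800 J

T₁ = P₁V₁/(nR) = 517×54.6/(5.87×8.314) = 578 K.
Polytropic n=1.41: T₂ = T₁(V₁/V₂)^(n−1) = 578×(4.22)^0.41 = 1040 K; P₂ = P₁(V₁/V₂)^n = 3940 kPa.
W = (P₁V₁−P₂V₂)/(n−1) = (517×54.6−3940×12.9)/0.41 = -55400 J.
ΔU = nCvΔT = 5.87×46.2×(1040−578) = 126000 J.
Q = ΔU + W = 70800 J.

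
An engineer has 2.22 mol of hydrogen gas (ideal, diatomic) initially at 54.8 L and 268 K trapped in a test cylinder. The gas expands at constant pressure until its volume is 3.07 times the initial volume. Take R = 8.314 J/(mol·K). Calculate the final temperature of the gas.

P₁ = nRT₁/V₁ = 2.22×8.314×268/54.8 = 90.3 kPa.
Isobaric: P stays 90.3 kPa; V/T = const ⇒ T₂ = 823 K, V₂ = 168 L.

823 K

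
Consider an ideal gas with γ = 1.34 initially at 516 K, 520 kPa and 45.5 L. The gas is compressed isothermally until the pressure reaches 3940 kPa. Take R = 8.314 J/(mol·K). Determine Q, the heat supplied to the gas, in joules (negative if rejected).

n = P₁V₁/(RT₁) = 520×45.5/(8.314×516) = 5.52 mol.
Isothermal: T stays 516 K; PV = const ⇒ V₂ = 6.01 L, P₂ = 3940 kPa.
ΔU = 0 (ideal gas, T constant).
W = nRT ln(V₂/V₁) = 5.52×8.314×516×ln(0.132) = -47900 J.
Q = ΔU + W = -47900 J.

-47900 J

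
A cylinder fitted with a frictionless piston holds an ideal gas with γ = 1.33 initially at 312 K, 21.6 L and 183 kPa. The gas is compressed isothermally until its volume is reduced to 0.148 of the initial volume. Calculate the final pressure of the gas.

1240 kPa

Isothermal: T stays 312 K; PV = const ⇒ V₂ = 3.20 L, P₂ = 1240 kPa.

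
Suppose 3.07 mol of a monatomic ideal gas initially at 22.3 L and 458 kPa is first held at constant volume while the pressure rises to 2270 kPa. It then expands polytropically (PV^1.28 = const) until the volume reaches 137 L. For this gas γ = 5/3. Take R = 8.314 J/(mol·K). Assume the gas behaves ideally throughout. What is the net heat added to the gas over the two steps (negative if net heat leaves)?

T₁ = P₁V₁/(nR) = 458×22.3/(3.07×8.314) = 400 K.
Step 1 — Isochoric: V stays 22.3 L; P/T = const ⇒ T₂ = 1980 K, P₂ = 2270 kPa.
W = 0 (no volume change).
ΔU = nCvΔT = 3.07×12.5×(1980−400) = 60600 J.
Q = ΔU = 60600 J.
State after step 1: P = 2270 kPa, V = 22.3 L, T = 1980 K.
Step 2 — Polytropic n=1.28: T₂ = T₁(V₁/V₂)^(n−1) = 1980×(0.163)^0.28 = 1190 K; P₂ = P₁(V₁/V₂)^n = 222 kPa.
W = (P₁V₁−P₂V₂)/(n−1) = (2270×22.3−222×137)/0.28 = 72000 J.
ΔU = nCvΔT = 3.07×12.5×(1190−1980) = -30300 J.
Q = ΔU + W = 41800 J.
Net over both steps: W = 72000 J, Q = 102000 J, ΔU = 30400 J.

102000 J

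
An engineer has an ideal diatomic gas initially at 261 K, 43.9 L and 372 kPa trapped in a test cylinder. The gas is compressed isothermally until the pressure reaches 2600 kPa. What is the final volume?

Isothermal: T stays 261 K; PV = const ⇒ V₂ = 6.28 L, P₂ = 2600 kPa.

6.28 L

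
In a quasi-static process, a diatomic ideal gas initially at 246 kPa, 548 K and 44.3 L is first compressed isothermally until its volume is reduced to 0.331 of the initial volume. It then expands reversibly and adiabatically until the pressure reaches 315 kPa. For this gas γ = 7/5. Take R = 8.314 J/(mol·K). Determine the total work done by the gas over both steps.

-6120 J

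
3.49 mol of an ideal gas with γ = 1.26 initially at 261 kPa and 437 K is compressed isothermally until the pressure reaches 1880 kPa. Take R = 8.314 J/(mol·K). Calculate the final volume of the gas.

6.74 L

V₁ = nRT₁/P₁ = 3.49×8.314×437/261 = 48.6 L.
Isothermal: T stays 437 K; PV = const ⇒ V₂ = 6.74 L, P₂ = 1880 kPa.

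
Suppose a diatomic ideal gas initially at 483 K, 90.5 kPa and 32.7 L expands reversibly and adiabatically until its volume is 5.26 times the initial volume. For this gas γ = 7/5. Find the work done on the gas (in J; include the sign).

n = P₁V₁/(RT₁) = 90.5×32.7/(8.314×483) = 0.737 mol.
Adiabatic: TV^(γ−1) = const ⇒ T₂ = 483×(0.190)^0.400 = 249 K; PV^γ = const ⇒ P₂ = 8.86 kPa.
ΔU = nCvΔT = 0.737×20.8×(249−483) = -3590 J.
Q = 0 for an adiabatic process, so W = −ΔU = 3590 J.
Work done on the gas = −W_by = -3590 J.

-3590 J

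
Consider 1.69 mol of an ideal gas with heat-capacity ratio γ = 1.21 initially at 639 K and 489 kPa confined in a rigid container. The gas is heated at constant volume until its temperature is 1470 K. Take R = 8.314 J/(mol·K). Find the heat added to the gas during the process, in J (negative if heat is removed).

55600 J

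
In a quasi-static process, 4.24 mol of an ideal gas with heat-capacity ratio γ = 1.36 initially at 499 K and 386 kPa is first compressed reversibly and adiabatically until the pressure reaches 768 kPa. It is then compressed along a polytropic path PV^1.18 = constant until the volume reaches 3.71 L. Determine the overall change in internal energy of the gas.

V₁ = nRT₁/P₁ = 4.24×8.314×499/386 = 45.6 L.
Step 1 — Adiabatic: T₂/T₁ = (P₂/P₁)^((γ−1)/γ) ⇒ T₂ = 499×(1.99)^0.265 = 599 K; V₂ = 27.5 L.
ΔU = nCvΔT = 4.24×23.1×(599−499) = 9760 J.
Q = 0 for an adiabatic process, so W = −ΔU = -9760 J.
State after step 1: P = 768 kPa, V = 27.5 L, T = 599 K.
Step 2 — Polytropic n=1.18: T₂ = T₁(V₁/V₂)^(n−1) = 599×(7.41)^0.18 = 858 K; P₂ = P₁(V₁/V₂)^n = 8160 kPa.
W = (P₁V₁−P₂V₂)/(n−1) = (768×27.5−8160×3.71)/0.18 = -50900 J.
ΔU = nCvΔT = 4.24×23.1×(858−599) = 25400 J.
Q = ΔU + W = -25400 J.
Net over both steps: W = -60600 J, Q = -25400 J, ΔU = 35200 J.

35200 J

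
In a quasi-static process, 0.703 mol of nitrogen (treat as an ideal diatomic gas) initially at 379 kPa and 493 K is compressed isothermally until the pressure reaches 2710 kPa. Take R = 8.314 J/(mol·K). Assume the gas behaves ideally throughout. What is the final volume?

V₁ = nRT₁/P₁ = 0.703×8.314×493/379 = 7.60 L.
Isothermal: T stays 493 K; PV = const ⇒ V₂ = 1.06 L, P₂ = 2710 kPa.

1.06 L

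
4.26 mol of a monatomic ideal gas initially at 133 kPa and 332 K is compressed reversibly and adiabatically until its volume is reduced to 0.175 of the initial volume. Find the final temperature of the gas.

V₁ = nRT₁/P₁ = 4.26×8.314×332/133 = 88.4 L.
Adiabatic: TV^(γ−1) = const ⇒ T₂ = 332×(5.71)^0.667 = 1060 K; PV^γ = const ⇒ P₂ = 2430 kPa.

1060 K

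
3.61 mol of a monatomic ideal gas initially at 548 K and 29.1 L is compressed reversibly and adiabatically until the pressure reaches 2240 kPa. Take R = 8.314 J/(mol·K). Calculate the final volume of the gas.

P₁ = nRT₁/V₁ = 3.61×8.314×548/29.1 = 565 kPa.
Adiabatic: T₂/T₁ = (P₂/P₁)^((γ−1)/γ) ⇒ T₂ = 548×(3.96)^0.400 = 951 K; V₂ = 12.7 L.

12.7 L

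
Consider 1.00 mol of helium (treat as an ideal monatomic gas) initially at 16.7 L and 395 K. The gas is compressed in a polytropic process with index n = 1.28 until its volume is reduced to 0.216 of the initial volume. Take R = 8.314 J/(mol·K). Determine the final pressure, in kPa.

1400 kPa

P₁ = nRT₁/V₁ = 1.00×8.314×395/16.7 = 197 kPa.
Polytropic n=1.28: T₂ = T₁(V₁/V₂)^(n−1) = 395×(4.63)^0.28 = 607 K; P₂ = P₁(V₁/V₂)^n = 1400 kPa.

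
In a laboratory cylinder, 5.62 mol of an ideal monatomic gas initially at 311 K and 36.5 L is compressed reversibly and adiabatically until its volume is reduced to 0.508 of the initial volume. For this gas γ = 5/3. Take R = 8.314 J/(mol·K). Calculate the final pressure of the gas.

P₁ = nRT₁/V₁ = 5.62×8.314×311/36.5 = 398 kPa.
Adiabatic: TV^(γ−1) = const ⇒ T₂ = 311×(1.97)^0.667 = 488 K; PV^γ = const ⇒ P₂ = 1230 kPa.

1230 kPa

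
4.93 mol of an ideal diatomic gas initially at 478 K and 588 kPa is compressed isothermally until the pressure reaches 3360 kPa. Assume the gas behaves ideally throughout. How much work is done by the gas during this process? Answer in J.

V₁ = nRT₁/P₁ = 4.93×8.314×478/588 = 33.3 L.
Isothermal: T stays 478 K; PV = const ⇒ V₂ = 5.83 L, P₂ = 3360 kPa.
W = nRT ln(V₂/V₁) = 4.93×8.314×478×ln(0.175) = -34100 J.

-34100 J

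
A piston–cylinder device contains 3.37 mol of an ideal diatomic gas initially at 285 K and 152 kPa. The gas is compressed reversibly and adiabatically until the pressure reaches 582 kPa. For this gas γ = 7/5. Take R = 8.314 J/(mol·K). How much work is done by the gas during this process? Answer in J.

V₁ = nRT₁/P₁ = 3.37×8.314×285/152 = 52.5 L.
Adiabatic: T₂/T₁ = (P₂/P₁)^((γ−1)/γ) ⇒ T₂ = 285×(3.83)^0.286 = 418 K; V₂ = 20.1 L.
ΔU = nCvΔT = 3.37×20.8×(418−285) = 9330 J.
Q = 0 for an adiabatic process, so W = −ΔU = -9330 J.

-9330 J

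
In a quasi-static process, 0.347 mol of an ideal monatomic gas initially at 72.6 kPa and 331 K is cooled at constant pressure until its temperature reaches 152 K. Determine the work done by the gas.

V₁ = nRT₁/P₁ = 0.347×8.314×331/72.6 = 13.2 L.
Isobaric: P stays 72.6 kPa; V/T = const ⇒ T₂ = 152 K, V₂ = 6.04 L.
W = PΔV = 72.6×(6.04−13.2) kPa·L = -516 J.

-516 J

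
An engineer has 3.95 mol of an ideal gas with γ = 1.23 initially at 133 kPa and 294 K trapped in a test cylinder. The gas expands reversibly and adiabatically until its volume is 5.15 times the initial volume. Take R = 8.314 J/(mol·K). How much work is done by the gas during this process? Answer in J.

13200 J

V₁ = nRT₁/P₁ = 3.95×8.314×294/133 = 72.6 L.
Adiabatic: TV^(γ−1) = const ⇒ T₂ = 294×(0.194)^0.230 = 202 K; PV^γ = const ⇒ P₂ = 17.7 kPa.
ΔU = nCvΔT = 3.95×36.1×(202−294) = -13200 J.
Q = 0 for an adiabatic process, so W = −ΔU = 13200 J.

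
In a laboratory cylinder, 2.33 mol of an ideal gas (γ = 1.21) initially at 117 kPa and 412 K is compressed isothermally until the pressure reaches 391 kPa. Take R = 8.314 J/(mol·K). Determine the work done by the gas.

V₁ = nRT₁/P₁ = 2.33×8.314×412/117 = 68.2 L.
Isothermal: T stays 412 K; PV = const ⇒ V₂ = 20.4 L, P₂ = 391 kPa.
W = nRT ln(V₂/V₁) = 2.33×8.314×412×ln(0.299) = -9630 J.

-9630 J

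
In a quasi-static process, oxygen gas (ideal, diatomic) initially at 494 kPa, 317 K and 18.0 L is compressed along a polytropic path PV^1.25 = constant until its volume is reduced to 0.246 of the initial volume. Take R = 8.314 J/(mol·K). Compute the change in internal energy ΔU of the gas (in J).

n = P₁V₁/(RT₁) = 494×18.0/(8.314×317) = 3.37 mol.
Polytropic n=1.25: T₂ = T₁(V₁/V₂)^(n−1) = 317×(4.07)^0.25 = 450 K; P₂ = P₁(V₁/V₂)^n = 2850 kPa.
For an ideal gas ΔU = nCvΔT with Cv = (5/2)R = 20.8 J/(mol·K).
ΔU = 3.37×20.8×(450−317) = 9330 J.

9330 J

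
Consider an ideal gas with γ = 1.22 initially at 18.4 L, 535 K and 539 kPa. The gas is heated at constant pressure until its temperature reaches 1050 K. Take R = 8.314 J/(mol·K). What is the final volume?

36.1 L

Isobaric: P stays 539 kPa; V/T = const ⇒ T₂ = 1050 K, V₂ = 36.1 L.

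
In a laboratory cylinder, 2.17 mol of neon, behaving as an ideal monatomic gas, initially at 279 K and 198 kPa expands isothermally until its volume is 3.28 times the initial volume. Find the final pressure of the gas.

V₁ = nRT₁/P₁ = 2.17×8.314×279/198 = 25.4 L.
Isothermal: T stays 279 K; PV = const ⇒ V₂ = 83.4 L, P₂ = 60.4 kPa.

60.4 kPa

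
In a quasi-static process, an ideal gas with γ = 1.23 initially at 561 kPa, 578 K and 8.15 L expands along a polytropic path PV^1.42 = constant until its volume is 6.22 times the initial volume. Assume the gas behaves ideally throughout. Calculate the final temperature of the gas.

Polytropic n=1.42: T₂ = T₁(V₁/V₂)^(n−1) = 578×(0.161)^0.42 = 268 K; P₂ = P₁(V₁/V₂)^n = 41.9 kPa.

268 K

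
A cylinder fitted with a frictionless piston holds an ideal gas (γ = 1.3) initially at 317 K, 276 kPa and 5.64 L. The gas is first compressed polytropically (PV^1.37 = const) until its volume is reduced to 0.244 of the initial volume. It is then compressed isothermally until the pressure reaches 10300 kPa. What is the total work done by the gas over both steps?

-7310 J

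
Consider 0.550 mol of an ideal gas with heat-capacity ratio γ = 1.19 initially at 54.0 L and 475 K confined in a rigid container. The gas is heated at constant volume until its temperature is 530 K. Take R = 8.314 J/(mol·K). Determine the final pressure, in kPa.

P₁ = nRT₁/V₁ = 0.550×8.314×475/54.0 = 40.2 kPa.
Isochoric: V stays 54.0 L; P/T = const ⇒ T₂ = 530 K, P₂ = 44.9 kPa.

44.9 kPa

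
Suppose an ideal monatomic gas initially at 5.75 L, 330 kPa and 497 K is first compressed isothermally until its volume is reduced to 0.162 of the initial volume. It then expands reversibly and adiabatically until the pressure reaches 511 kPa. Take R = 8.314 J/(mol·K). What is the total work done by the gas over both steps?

-2240 J

n = P₁V₁/(RT₁) = 330×5.75/(8.314×497) = 0.459 mol.
Step 1 — Isothermal: T stays 497 K; PV = const ⇒ V₂ = 0.931 L, P₂ = 2040 kPa.
ΔU = 0 (ideal gas, T constant).
W = nRT ln(V₂/V₁) = 0.459×8.314×497×ln(0.162) = -3450 J.
Q = ΔU + W = -3450 J.
State after step 1: P = 2040 kPa, V = 0.931 L, T = 497 K.
Step 2 — Adiabatic: T₂/T₁ = (P₂/P₁)^((γ−1)/γ) ⇒ T₂ = 497×(0.251)^0.400 = 286 K; V₂ = 2.14 L.
ΔU = nCvΔT = 0.459×12.5×(286−497) = -1210 J.
Q = 0 for an adiabatic process, so W = −ΔU = 1210 J.
Net over both steps: W = -2240 J, Q = -3450 J, ΔU = -1210 J.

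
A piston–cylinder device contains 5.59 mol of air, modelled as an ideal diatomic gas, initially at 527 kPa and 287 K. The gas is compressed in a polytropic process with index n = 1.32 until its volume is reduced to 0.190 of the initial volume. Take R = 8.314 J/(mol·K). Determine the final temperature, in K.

V₁ = nRT₁/P₁ = 5.59×8.314×287/527 = 25.3 L.
Polytropic n=1.32: T₂ = T₁(V₁/V₂)^(n−1) = 287×(5.26)^0.32 = 488 K; P₂ = P₁(V₁/V₂)^n = 4720 kPa.

488 K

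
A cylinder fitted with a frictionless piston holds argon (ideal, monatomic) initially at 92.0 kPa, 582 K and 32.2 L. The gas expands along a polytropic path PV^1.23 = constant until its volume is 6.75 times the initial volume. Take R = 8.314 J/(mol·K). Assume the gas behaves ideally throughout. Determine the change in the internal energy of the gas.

n = P₁V₁/(RT₁) = 92.0×32.2/(8.314×582) = 0.612 mol.
Polytropic n=1.23: T₂ = T₁(V₁/V₂)^(n−1) = 582×(0.148)^0.23 = 375 K; P₂ = P₁(V₁/V₂)^n = 8.79 kPa.
For an ideal gas ΔU = nCvΔT with Cv = (3/2)R = 12.5 J/(mol·K).
ΔU = 0.612×12.5×(375−582) = -1580 J.

-1580 J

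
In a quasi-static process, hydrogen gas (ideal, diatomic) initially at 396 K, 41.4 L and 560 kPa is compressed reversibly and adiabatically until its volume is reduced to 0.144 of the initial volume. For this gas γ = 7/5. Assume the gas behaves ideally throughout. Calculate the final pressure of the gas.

Adiabatic: TV^(γ−1) = const ⇒ T₂ = 396×(6.94)^0.400 = 860 K; PV^γ = const ⇒ P₂ = 8440 kPa.

8440 kPa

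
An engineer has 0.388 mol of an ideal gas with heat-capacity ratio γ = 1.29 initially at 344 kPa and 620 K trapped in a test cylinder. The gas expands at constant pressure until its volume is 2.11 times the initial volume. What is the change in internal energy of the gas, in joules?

V₁ = nRT₁/P₁ = 0.388×8.314×620/344 = 5.81 L.
Isobaric: P stays 344 kPa; V/T = const ⇒ T₂ = 1310 K, V₂ = 12.3 L.
For an ideal gas ΔU = nCvΔT with Cv = R/(γ−1) = 28.7 J/(mol·K).
ΔU = 0.388×28.7×(1310−620) = 7660 J.

7660 J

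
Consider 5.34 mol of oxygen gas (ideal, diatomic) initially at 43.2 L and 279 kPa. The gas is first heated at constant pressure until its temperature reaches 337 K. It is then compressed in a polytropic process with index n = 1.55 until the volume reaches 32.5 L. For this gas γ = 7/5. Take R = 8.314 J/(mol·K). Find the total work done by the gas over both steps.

-5720 J

T₁ = P₁V₁/(nR) = 279×43.2/(5.34×8.314) = 271 K.
Step 1 — Isobaric: P stays 279 kPa; V/T = const ⇒ T₂ = 337 K, V₂ = 53.6 L.
W = PΔV = 279×(53.6−43.2) kPa·L = 2910 J.
ΔU = nCvΔT = 5.34×20.8×(337−271) = 7270 J.
Q = ΔU + W = nCpΔT = 10200 J.
State after step 1: P = 279 kPa, V = 53.6 L, T = 337 K.
Step 2 — Polytropic n=1.55: T₂ = T₁(V₁/V₂)^(n−1) = 337×(1.65)^0.55 = 444 K; P₂ = P₁(V₁/V₂)^n = 606 kPa.
W = (P₁V₁−P₂V₂)/(n−1) = (279×53.6−606×32.5)/0.55 = -8630 J.
ΔU = nCvΔT = 5.34×20.8×(444−337) = 11900 J.
Q = ΔU + W = 3230 J.
Net over both steps: W = -5720 J, Q = 13400 J, ΔU = 19100 J.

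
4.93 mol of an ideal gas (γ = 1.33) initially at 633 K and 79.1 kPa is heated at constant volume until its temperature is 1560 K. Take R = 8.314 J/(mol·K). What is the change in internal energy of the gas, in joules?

V₁ = nRT₁/P₁ = 4.93×8.314×633/79.1 = 328 L.
Isochoric: V stays 328 L; P/T = const ⇒ T₂ = 1560 K, P₂ = 195 kPa.
For an ideal gas ΔU = nCvΔT with Cv = R/(γ−1) = 25.2 J/(mol·K).
ΔU = 4.93×25.2×(1560−633) = 115000 J.

115000 J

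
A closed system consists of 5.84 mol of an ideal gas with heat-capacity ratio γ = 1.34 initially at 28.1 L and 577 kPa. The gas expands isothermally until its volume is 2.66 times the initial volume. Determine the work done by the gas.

15900 J

T₁ = P₁V₁/(nR) = 577×28.1/(5.84×8.314) = 334 K.
Isothermal: T stays 334 K; PV = const ⇒ V₂ = 74.7 L, P₂ = 217 kPa.
W = nRT ln(V₂/V₁) = 5.84×8.314×334×ln(2.66) = 15900 J.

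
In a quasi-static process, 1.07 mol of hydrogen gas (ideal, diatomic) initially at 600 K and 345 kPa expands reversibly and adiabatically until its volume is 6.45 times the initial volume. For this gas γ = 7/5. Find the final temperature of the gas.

285 K

V₁ = nRT₁/P₁ = 1.07×8.314×600/345 = 15.5 L.
Adiabatic: TV^(γ−1) = const ⇒ T₂ = 600×(0.155)^0.400 = 285 K; PV^γ = const ⇒ P₂ = 25.4 kPa.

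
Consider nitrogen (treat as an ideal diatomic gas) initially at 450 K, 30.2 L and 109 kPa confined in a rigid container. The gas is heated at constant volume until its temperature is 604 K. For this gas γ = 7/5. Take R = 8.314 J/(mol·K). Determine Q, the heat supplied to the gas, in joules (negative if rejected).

2820 J

n = P₁V₁/(RT₁) = 109×30.2/(8.314×450) = 0.880 mol.
Isochoric: V stays 30.2 L; P/T = const ⇒ T₂ = 604 K, P₂ = 146 kPa.
W = 0 (no volume change).
ΔU = nCvΔT = 0.880×20.8×(604−450) = 2820 J.
Q = ΔU = 2820 J.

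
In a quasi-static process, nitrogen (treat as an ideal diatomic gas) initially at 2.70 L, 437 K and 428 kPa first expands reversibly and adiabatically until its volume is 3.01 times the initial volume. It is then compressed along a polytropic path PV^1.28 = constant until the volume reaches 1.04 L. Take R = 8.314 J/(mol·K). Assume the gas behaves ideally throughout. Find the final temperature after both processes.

n = P₁V₁/(RT₁) = 428×2.70/(8.314×437) = 0.318 mol.
Step 1 — Adiabatic: TV^(γ−1) = const ⇒ T₂ = 437×(0.332)^0.400 = 281 K; PV^γ = const ⇒ P₂ = 91.5 kPa.
ΔU = nCvΔT = 0.318×20.8×(281−437) = -1030 J.
Q = 0 for an adiabatic process, so W = −ΔU = 1030 J.
State after step 1: P = 91.5 kPa, V = 8.13 L, T = 281 K.
Step 2 — Polytropic n=1.28: T₂ = T₁(V₁/V₂)^(n−1) = 281×(7.81)^0.28 = 500 K; P₂ = P₁(V₁/V₂)^n = 1270 kPa.
W = (P₁V₁−P₂V₂)/(n−1) = (91.5×8.13−1270×1.04)/0.28 = -2070 J.
ΔU = nCvΔT = 0.318×20.8×(500−281) = 1450 J.
Q = ΔU + W = -620 J.
Net over both steps: W = -1040 J, Q = -620 J, ΔU = 417 J.

500 K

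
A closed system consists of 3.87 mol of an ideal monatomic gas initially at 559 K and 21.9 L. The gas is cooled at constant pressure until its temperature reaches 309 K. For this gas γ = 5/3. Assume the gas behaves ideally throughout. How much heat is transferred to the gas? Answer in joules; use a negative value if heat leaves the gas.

-20100 J

P₁ = nRT₁/V₁ = 3.87×8.314×559/21.9 = 821 kPa.
Isobaric: P stays 821 kPa; V/T = const ⇒ T₂ = 309 K, V₂ = 12.1 L.
W = PΔV = 821×(12.1−21.9) kPa·L = -8040 J.
ΔU = nCvΔT = 3.87×12.5×(309−559) = -12100 J.
Q = ΔU + W = nCpΔT = -20100 J.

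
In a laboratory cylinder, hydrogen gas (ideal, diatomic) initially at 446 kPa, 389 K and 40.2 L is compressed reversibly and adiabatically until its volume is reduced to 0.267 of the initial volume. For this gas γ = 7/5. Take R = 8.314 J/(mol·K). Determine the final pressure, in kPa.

2830 kPa

Adiabatic: TV^(γ−1) = const ⇒ T₂ = 389×(3.75)^0.400 = 660 K; PV^γ = const ⇒ P₂ = 2830 kPa.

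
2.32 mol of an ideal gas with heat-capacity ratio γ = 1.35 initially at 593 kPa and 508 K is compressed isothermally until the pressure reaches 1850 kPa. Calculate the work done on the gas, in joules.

11100 J

V₁ = nRT₁/P₁ = 2.32×8.314×508/593 = 16.5 L.
Isothermal: T stays 508 K; PV = const ⇒ V₂ = 5.30 L, P₂ = 1850 kPa.
W = nRT ln(V₂/V₁) = 2.32×8.314×508×ln(0.321) = -11100 J.
Work done on the gas = −W_by = 11100 J.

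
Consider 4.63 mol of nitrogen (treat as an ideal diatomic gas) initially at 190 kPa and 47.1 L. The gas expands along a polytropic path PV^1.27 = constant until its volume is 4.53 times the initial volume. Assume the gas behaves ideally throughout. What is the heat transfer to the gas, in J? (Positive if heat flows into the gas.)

T₁ = P₁V₁/(nR) = 190×47.1/(4.63×8.314) = 232 K.
Polytropic n=1.27: T₂ = T₁(V₁/V₂)^(n−1) = 232×(0.221)^0.27 = 155 K; P₂ = P₁(V₁/V₂)^n = 27.9 kPa.
W = (P₁V₁−P₂V₂)/(n−1) = (190×47.1−27.9×213)/0.27 = 11100 J.
ΔU = nCvΔT = 4.63×20.8×(155−232) = -7490 J.
Q = ΔU + W = 3610 J.

3610 J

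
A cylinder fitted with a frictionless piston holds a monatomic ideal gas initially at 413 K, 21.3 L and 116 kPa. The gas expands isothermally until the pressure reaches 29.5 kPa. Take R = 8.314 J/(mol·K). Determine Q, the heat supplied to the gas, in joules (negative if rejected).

3380 J

n = P₁V₁/(RT₁) = 116×21.3/(8.314×413) = 0.720 mol.
Isothermal: T stays 413 K; PV = const ⇒ V₂ = 83.8 L, P₂ = 29.5 kPa.
ΔU = 0 (ideal gas, T constant).
W = nRT ln(V₂/V₁) = 0.720×8.314×413×ln(3.93) = 3380 J.
Q = ΔU + W = 3380 J.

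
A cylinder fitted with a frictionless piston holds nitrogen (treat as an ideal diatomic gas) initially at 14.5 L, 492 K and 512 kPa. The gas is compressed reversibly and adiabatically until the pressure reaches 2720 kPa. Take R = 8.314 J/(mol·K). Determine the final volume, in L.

4.40 L

Adiabatic: T₂/T₁ = (P₂/P₁)^((γ−1)/γ) ⇒ T₂ = 492×(5.31)^0.286 = 793 K; V₂ = 4.40 L.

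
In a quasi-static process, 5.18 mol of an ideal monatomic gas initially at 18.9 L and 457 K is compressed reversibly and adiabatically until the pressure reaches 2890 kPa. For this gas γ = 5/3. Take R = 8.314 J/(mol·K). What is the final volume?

P₁ = nRT₁/V₁ = 5.18×8.314×457/18.9 = 1040 kPa.
Adiabatic: T₂/T₁ = (P₂/P₁)^((γ−1)/γ) ⇒ T₂ = 457×(2.78)^0.400 = 687 K; V₂ = 10.2 L.

10.2 L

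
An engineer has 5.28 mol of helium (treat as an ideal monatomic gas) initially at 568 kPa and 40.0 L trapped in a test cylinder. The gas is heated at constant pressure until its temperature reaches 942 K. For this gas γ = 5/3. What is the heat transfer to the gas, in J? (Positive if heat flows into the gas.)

46600 J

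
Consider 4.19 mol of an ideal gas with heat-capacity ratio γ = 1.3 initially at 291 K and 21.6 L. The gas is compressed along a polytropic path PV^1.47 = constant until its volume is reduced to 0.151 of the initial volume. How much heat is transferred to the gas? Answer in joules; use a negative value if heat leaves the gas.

P₁ = nRT₁/V₁ = 4.19×8.314×291/21.6 = 469 kPa.
Polytropic n=1.47: T₂ = T₁(V₁/V₂)^(n−1) = 291×(6.62)^0.47 = 708 K; P₂ = P₁(V₁/V₂)^n = 7560 kPa.
W = (P₁V₁−P₂V₂)/(n−1) = (469×21.6−7560×3.26)/0.47 = -30900 J.
ΔU = nCvΔT = 4.19×27.7×(708−291) = 48400 J.
Q = ΔU + W = 17500 J.

17500 J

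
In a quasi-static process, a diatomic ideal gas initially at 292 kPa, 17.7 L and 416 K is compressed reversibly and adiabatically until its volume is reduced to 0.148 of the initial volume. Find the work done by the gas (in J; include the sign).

-14800 J

n = P₁V₁/(RT₁) = 292×17.7/(8.314×416) = 1.49 mol.
Adiabatic: TV^(γ−1) = const ⇒ T₂ = 416×(6.76)^0.400 = 893 K; PV^γ = const ⇒ P₂ = 4240 kPa.
ΔU = nCvΔT = 1.49×20.8×(893−416) = 14800 J.
Q = 0 for an adiabatic process, so W = −ΔU = -14800 J.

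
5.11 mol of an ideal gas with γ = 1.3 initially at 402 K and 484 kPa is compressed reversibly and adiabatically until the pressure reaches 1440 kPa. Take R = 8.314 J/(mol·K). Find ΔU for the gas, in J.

16300 J

V₁ = nRT₁/P₁ = 5.11×8.314×402/484 = 35.3 L.
Adiabatic: T₂/T₁ = (P₂/P₁)^((γ−1)/γ) ⇒ T₂ = 402×(2.98)^0.231 = 517 K; V₂ = 15.3 L.
For an ideal gas ΔU = nCvΔT with Cv = R/(γ−1) = 27.7 J/(mol·K).
ΔU = 5.11×27.7×(517−402) = 16300 J.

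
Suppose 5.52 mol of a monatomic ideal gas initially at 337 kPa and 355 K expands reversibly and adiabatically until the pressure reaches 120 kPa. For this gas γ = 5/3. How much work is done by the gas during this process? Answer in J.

8270 J

V₁ = nRT₁/P₁ = 5.52×8.314×355/337 = 48.3 L.
Adiabatic: T₂/T₁ = (P₂/P₁)^((γ−1)/γ) ⇒ T₂ = 355×(0.356)^0.400 = 235 K; V₂ = 89.8 L.
ΔU = nCvΔT = 5.52×12.5×(235−355) = -8270 J.
Q = 0 for an adiabatic process, so W = −ΔU = 8270 J.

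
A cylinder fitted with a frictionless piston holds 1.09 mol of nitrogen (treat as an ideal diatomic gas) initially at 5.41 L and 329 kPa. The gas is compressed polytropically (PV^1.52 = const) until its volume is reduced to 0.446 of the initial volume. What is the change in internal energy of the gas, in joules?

2320 J

T₁ = P₁V₁/(nR) = 329×5.41/(1.09×8.314) = 196 K.
Polytropic n=1.52: T₂ = T₁(V₁/V₂)^(n−1) = 196×(2.24)^0.52 = 299 K; P₂ = P₁(V₁/V₂)^n = 1120 kPa.
For an ideal gas ΔU = nCvΔT with Cv = (5/2)R = 20.8 J/(mol·K).
ΔU = 1.09×20.8×(299−196) = 2320 J.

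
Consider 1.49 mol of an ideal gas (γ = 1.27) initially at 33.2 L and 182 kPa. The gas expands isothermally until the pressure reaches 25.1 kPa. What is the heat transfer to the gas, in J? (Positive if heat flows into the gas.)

T₁ = P₁V₁/(nR) = 182×33.2/(1.49×8.314) = 488 K.
Isothermal: T stays 488 K; PV = const ⇒ V₂ = 241 L, P₂ = 25.1 kPa.
ΔU = 0 (ideal gas, T constant).
W = nRT ln(V₂/V₁) = 1.49×8.314×488×ln(7.25) = 12000 J.
Q = ΔU + W = 12000 J.

12000 J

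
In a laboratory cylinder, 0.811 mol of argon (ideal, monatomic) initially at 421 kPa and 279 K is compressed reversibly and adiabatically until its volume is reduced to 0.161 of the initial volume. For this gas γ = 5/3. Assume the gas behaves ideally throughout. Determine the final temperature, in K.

943 K

V₁ = nRT₁/P₁ = 0.811×8.314×279/421 = 4.47 L.
Adiabatic: TV^(γ−1) = const ⇒ T₂ = 279×(6.21)^0.667 = 943 K; PV^γ = const ⇒ P₂ = 8840 kPa.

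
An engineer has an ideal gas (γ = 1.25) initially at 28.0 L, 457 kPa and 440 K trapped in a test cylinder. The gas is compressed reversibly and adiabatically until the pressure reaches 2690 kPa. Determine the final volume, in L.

6.78 L

Adiabatic: T₂/T₁ = (P₂/P₁)^((γ−1)/γ) ⇒ T₂ = 440×(5.89)^0.200 = 627 K; V₂ = 6.78 L.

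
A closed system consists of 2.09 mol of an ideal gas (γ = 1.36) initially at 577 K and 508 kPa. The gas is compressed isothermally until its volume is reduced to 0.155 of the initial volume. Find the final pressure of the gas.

V₁ = nRT₁/P₁ = 2.09×8.314×577/508 = 19.7 L.
Isothermal: T stays 577 K; PV = const ⇒ V₂ = 3.06 L, P₂ = 3280 kPa.

3280 kPa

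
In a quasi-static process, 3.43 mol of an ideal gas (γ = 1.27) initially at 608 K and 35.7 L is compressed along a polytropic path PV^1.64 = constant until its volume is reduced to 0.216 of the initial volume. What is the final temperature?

P₁ = nRT₁/V₁ = 3.43×8.314×608/35.7 = 486 kPa.
Polytropic n=1.64: T₂ = T₁(V₁/V₂)^(n−1) = 608×(4.63)^0.64 = 1620 K; P₂ = P₁(V₁/V₂)^n = 6000 kPa.

1620 K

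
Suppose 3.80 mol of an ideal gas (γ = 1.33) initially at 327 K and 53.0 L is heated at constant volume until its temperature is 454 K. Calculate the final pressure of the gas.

P₁ = nRT₁/V₁ = 3.80×8.314×327/53.0 = 195 kPa.
Isochoric: V stays 53.0 L; P/T = const ⇒ T₂ = 454 K, P₂ = 271 kPa.

271 kPa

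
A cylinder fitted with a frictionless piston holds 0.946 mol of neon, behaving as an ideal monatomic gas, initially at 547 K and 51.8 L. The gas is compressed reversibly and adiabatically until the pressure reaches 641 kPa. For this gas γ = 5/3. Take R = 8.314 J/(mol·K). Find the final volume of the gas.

15.2 L

P₁ = nRT₁/V₁ = 0.946×8.314×547/51.8 = 83.1 kPa.
Adiabatic: T₂/T₁ = (P₂/P₁)^((γ−1)/γ) ⇒ T₂ = 547×(7.72)^0.400 = 1240 K; V₂ = 15.2 L.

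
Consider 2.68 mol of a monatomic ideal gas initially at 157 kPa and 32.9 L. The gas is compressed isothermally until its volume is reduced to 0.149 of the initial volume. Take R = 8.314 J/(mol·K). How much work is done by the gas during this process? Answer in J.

-9830 J

T₁ = P₁V₁/(nR) = 157×32.9/(2.68×8.314) = 232 K.
Isothermal: T stays 232 K; PV = const ⇒ V₂ = 4.90 L, P₂ = 1050 kPa.
W = nRT ln(V₂/V₁) = 2.68×8.314×232×ln(0.149) = -9830 J.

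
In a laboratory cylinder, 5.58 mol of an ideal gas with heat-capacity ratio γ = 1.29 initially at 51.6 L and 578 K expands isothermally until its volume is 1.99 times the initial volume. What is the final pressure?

261 kPa

P₁ = nRT₁/V₁ = 5.58×8.314×578/51.6 = 520 kPa.
Isothermal: T stays 578 K; PV = const ⇒ V₂ = 103 L, P₂ = 261 kPa.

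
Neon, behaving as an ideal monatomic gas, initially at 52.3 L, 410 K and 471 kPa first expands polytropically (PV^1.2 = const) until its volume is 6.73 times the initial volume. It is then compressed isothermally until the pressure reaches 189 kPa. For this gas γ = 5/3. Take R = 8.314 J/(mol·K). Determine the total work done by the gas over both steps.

15900 J

n = P₁V₁/(RT₁) = 471×52.3/(8.314×410) = 7.23 mol.
Step 1 — Polytropic n=1.2: T₂ = T₁(V₁/V₂)^(n−1) = 410×(0.149)^0.20 = 280 K; P₂ = P₁(V₁/V₂)^n = 47.8 kPa.
W = (P₁V₁−P₂V₂)/(n−1) = (471×52.3−47.8×352)/0.20 = 39000 J.
ΔU = nCvΔT = 7.23×12.5×(280−410) = -11700 J.
Q = ΔU + W = 27300 J.
State after step 1: P = 47.8 kPa, V = 352 L, T = 280 K.
Step 2 — Isothermal: T stays 280 K; PV = const ⇒ V₂ = 89.0 L, P₂ = 189 kPa.
ΔU = 0 (ideal gas, T constant).
W = nRT ln(V₂/V₁) = 7.23×8.314×280×ln(0.253) = -23100 J.
Q = ΔU + W = -23100 J.
Net over both steps: W = 15900 J, Q = 4210 J, ΔU = -11700 J.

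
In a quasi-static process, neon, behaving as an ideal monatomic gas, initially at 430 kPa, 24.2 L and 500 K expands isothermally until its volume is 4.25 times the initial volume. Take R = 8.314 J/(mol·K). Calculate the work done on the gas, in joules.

n = P₁V₁/(RT₁) = 430×24.2/(8.314×500) = 2.50 mol.
Isothermal: T stays 500 K; PV = const ⇒ V₂ = 103 L, P₂ = 101 kPa.
W = nRT ln(V₂/V₁) = 2.50×8.314×500×ln(4.25) = 15100 J.
Work done on the gas = −W_by = -15100 J.

-15100 J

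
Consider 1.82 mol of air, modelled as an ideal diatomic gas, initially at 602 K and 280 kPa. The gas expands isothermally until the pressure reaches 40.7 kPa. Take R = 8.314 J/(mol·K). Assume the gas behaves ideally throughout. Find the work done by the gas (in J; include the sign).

17600 J

V₁ = nRT₁/P₁ = 1.82×8.314×602/280 = 32.5 L.
Isothermal: T stays 602 K; PV = const ⇒ V₂ = 224 L, P₂ = 40.7 kPa.
W = nRT ln(V₂/V₁) = 1.82×8.314×602×ln(6.88) = 17600 J.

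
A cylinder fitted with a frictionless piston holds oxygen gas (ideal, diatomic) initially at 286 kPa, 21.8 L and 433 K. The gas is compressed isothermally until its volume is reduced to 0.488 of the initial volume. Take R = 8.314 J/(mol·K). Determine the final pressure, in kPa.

586 kPa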